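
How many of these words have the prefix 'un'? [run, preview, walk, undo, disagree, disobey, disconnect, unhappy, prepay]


Checking each word for prefix 'un':
  'run' -> no (count: 0)
  'preview' -> no (count: 0)
  'walk' -> no (count: 0)
  'undo' -> YES, starts with 'un' (count: 1)
  'disagree' -> no (count: 1)
  'disobey' -> no (count: 1)
  'disconnect' -> no (count: 1)
  'unhappy' -> YES, starts with 'un' (count: 2)
  'prepay' -> no (count: 2)
Total with prefix 'un': 2

2


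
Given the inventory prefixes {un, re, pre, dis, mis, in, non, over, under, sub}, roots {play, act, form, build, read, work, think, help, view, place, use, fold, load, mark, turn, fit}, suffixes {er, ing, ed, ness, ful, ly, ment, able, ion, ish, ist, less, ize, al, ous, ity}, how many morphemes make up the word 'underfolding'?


Segmenting 'underfolding' against the inventory:
  'under' -> prefix (morpheme 1)
  'fold' -> root (morpheme 2)
  'ing' -> suffix (morpheme 3)
Total morphemes: 3

3


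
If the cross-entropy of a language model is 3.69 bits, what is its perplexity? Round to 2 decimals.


Perplexity formula: PP = 2^H
H = 3.69
PP = 2^3.69
Decompose: 2^3.69 = 2^3 * 2^0.69
2^3 = 8, 2^0.69 ~ 1.6132835
PP ~ 8 * 1.6132835 = 12.9062680
Rounded to 2 decimals: 12.91

12.91


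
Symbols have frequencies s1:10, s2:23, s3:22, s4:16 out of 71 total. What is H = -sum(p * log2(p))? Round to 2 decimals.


Computing entropy H = -sum(p_i * log2(p_i)):
  s1: p = 10/71 = 0.1408, -p*log2(p) = 0.3983
  s2: p = 23/71 = 0.3239, -p*log2(p) = 0.5268
  s3: p = 22/71 = 0.3099, -p*log2(p) = 0.5238
  s4: p = 16/71 = 0.2254, -p*log2(p) = 0.4845
H = sum of terms = 1.9334
Rounded to 2 decimals: 1.93

1.93


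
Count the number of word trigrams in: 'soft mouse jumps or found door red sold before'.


Word trigrams from [9] words:
  Trigram 1: (soft mouse jumps)
  Trigram 2: (mouse jumps or)
  Trigram 3: (jumps or found)
  Trigram 4: (or found door)
  Trigram 5: (found door red)
  Trigram 6: (door red sold)
  Trigram 7: (red sold before)
Total word trigrams: 9 - 2 = 7

7


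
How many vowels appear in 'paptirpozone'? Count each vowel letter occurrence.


Scanning each character of 'paptirpozone':
  Position 1: 'p' -> consonant (running count: 0)
  Position 2: 'a' -> vowel (running count: 1)
  Position 3: 'p' -> consonant (running count: 1)
  Position 4: 't' -> consonant (running count: 1)
  Position 5: 'i' -> vowel (running count: 2)
  Position 6: 'r' -> consonant (running count: 2)
  Position 7: 'p' -> consonant (running count: 2)
  Position 8: 'o' -> vowel (running count: 3)
  Position 9: 'z' -> consonant (running count: 3)
  Position 10: 'o' -> vowel (running count: 4)
  Position 11: 'n' -> consonant (running count: 4)
  Position 12: 'e' -> vowel (running count: 5)
Total vowels: 5

5


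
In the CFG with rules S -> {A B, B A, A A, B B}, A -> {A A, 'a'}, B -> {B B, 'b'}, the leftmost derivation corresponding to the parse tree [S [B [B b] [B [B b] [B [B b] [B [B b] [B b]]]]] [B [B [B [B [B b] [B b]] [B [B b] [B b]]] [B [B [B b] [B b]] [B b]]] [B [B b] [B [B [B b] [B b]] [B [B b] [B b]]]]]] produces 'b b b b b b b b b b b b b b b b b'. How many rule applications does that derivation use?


Every bracketed nonterminal node [X ...] in the tree is produced by exactly one rule application.
Reading the tree off as a leftmost derivation:
  Step 1: S  =>  B B   (applied S -> B B)
  Step 2: B B  =>  B B B   (applied B -> B B)
  Step 3: B B B  =>  b B B   (applied B -> b)
  Step 4: b B B  =>  b B B B   (applied B -> B B)
  Step 5: b B B B  =>  b b B B   (applied B -> b)
  Step 6: b b B B  =>  b b B B B   (applied B -> B B)
  Step 7: b b B B B  =>  b b b B B   (applied B -> b)
  Step 8: b b b B B  =>  b b b B B B   (applied B -> B B)
  Step 9: b b b B B B  =>  b b b b B B   (applied B -> b)
  Step 10: b b b b B B  =>  b b b b b B   (applied B -> b)
  Step 11: b b b b b B  =>  b b b b b B B   (applied B -> B B)
  Step 12: b b b b b B B  =>  b b b b b B B B   (applied B -> B B)
  Step 13: b b b b b B B B  =>  b b b b b B B B B   (applied B -> B B)
  Step 14: b b b b b B B B B  =>  b b b b b B B B B B   (applied B -> B B)
  Step 15: b b b b b B B B B B  =>  b b b b b b B B B B   (applied B -> b)
  Step 16: b b b b b b B B B B  =>  b b b b b b b B B B   (applied B -> b)
  Step 17: b b b b b b b B B B  =>  b b b b b b b B B B B   (applied B -> B B)
  Step 18: b b b b b b b B B B B  =>  b b b b b b b b B B B   (applied B -> b)
  Step 19: b b b b b b b b B B B  =>  b b b b b b b b b B B   (applied B -> b)
  Step 20: b b b b b b b b b B B  =>  b b b b b b b b b B B B   (applied B -> B B)
  Step 21: b b b b b b b b b B B B  =>  b b b b b b b b b B B B B   (applied B -> B B)
  Step 22: b b b b b b b b b B B B B  =>  b b b b b b b b b b B B B   (applied B -> b)
  Step 23: b b b b b b b b b b B B B  =>  b b b b b b b b b b b B B   (applied B -> b)
  Step 24: b b b b b b b b b b b B B  =>  b b b b b b b b b b b b B   (applied B -> b)
  Step 25: b b b b b b b b b b b b B  =>  b b b b b b b b b b b b B B   (applied B -> B B)
  Step 26: b b b b b b b b b b b b B B  =>  b b b b b b b b b b b b b B   (applied B -> b)
  Step 27: b b b b b b b b b b b b b B  =>  b b b b b b b b b b b b b B B   (applied B -> B B)
  Step 28: b b b b b b b b b b b b b B B  =>  b b b b b b b b b b b b b B B B   (applied B -> B B)
  Step 29: b b b b b b b b b b b b b B B B  =>  b b b b b b b b b b b b b b B B   (applied B -> b)
  Step 30: b b b b b b b b b b b b b b B B  =>  b b b b b b b b b b b b b b b B   (applied B -> b)
  Step 31: b b b b b b b b b b b b b b b B  =>  b b b b b b b b b b b b b b b B B   (applied B -> B B)
  Step 32: b b b b b b b b b b b b b b b B B  =>  b b b b b b b b b b b b b b b b B   (applied B -> b)
  Step 33: b b b b b b b b b b b b b b b b B  =>  b b b b b b b b b b b b b b b b b   (applied B -> b)
Final yield: b b b b b b b b b b b b b b b b b
Total rewrite steps: 33

33


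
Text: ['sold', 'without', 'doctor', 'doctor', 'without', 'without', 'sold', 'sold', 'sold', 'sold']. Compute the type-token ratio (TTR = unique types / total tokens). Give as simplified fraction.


Tokens: 10
Unique types: ('doctor', 'sold', 'without') = 3
TTR = 3/10
Already in lowest terms.

3/10


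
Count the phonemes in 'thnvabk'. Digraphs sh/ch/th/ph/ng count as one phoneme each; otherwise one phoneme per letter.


Parsing 'thnvabk' greedily, digraphs first:
  'th' -> digraph (1 consonant phoneme) (phonemes so far: 1)
  'n' -> consonant phoneme (phonemes so far: 2)
  'v' -> consonant phoneme (phonemes so far: 3)
  'a' -> vowel phoneme (phonemes so far: 4)
  'b' -> consonant phoneme (phonemes so far: 5)
  'k' -> consonant phoneme (phonemes so far: 6)
Total phonemes: 6

6


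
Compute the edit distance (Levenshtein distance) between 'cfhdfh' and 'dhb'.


Building DP table for s1='cfhdfh' (len 6) and s2='dhb' (len 3):
       d  h  b
    0  1  2  3
  c 1  1  2  3
  f 2  2  2  3
  h 3  3  2  3
  d 4  3  3  3
  f 5  4  4  4
  h 6  5  4  5
Edit distance = dp[6][3] = 5

5


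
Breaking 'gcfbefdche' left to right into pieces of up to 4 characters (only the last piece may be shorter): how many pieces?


'gcfbefdche' has 10 characters.
Chunking with max size 4:
  Chunk 1: 'gcfb' (positions 0-3)
  Chunk 2: 'efdc' (positions 4-7)
  Chunk 3: 'he' (positions 8-9)
Total chunks: ceil(10 / 4) = 3

3


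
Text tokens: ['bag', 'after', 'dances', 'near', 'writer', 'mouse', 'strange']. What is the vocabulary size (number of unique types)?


Listing all tokens and tracking unique types:
  Token 1: 'bag' -> NEW (unique so far: 1)
  Token 2: 'after' -> NEW (unique so far: 2)
  Token 3: 'dances' -> NEW (unique so far: 3)
  Token 4: 'near' -> NEW (unique so far: 4)
  Token 5: 'writer' -> NEW (unique so far: 5)
  Token 6: 'mouse' -> NEW (unique so far: 6)
  Token 7: 'strange' -> NEW (unique so far: 7)
Unique types: ('after', 'bag', 'dances', 'mouse', 'near', 'strange', 'writer')
Vocabulary size: 7

7


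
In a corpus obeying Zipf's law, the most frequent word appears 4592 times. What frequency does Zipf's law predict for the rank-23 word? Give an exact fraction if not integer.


Zipf's law: freq(rank) = f1 / rank
f1 = 4592, rank = 23
freq = 4592 / 23
GCD(4592, 23) = 1
Simplified: 4592/23

4592/23


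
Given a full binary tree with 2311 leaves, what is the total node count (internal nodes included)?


Leaf nodes (terminals): 2311
Internal nodes = n - 1 = 2311 - 1 = 2310
Total = leaves + internal = 2311 + 2310 = 4621

4621


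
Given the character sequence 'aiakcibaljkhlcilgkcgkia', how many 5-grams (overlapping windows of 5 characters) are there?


String 'aiakcibaljkhlcilgkcgkia' has length L = 23.
Number of overlapping n-grams = L - n + 1
Substituting: 23 - 5 + 1 = 19

19


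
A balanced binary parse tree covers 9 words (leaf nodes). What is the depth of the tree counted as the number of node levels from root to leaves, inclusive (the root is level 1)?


In a balanced binary tree with n leaves the deepest leaf is ceil(log2(n)) edges below the root,
so counting node levels inclusive of root and leaves gives ceil(log2(n)) + 1 levels.
log2(9) = 3.1699
ceil(3.1699) = 4
levels = 4 + 1 = 5

5


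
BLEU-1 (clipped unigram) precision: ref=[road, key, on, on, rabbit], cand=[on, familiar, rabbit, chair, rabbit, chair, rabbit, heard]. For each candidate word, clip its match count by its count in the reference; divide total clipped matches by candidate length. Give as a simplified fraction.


Reference word counts: {'key': 1, 'on': 2, 'rabbit': 1, 'road': 1}
Checking each candidate word (with clipping):
  'on' -> in reference (ref count 2, used 1/2) -> match (matches: 1)
  'familiar' -> not in reference -> no match (matches: 1)
  'rabbit' -> in reference (ref count 1, used 1/1) -> match (matches: 2)
  'chair' -> not in reference -> no match (matches: 2)
  'rabbit' -> ref count 1 already used up (1/1) -> clipped, no match (matches: 2)
  'chair' -> not in reference -> no match (matches: 2)
  'rabbit' -> ref count 1 already used up (1/1) -> clipped, no match (matches: 2)
  'heard' -> not in reference -> no match (matches: 2)
Clipped matches: 2, Candidate length: 8
Precision = 2/8 = 1/4

1/4


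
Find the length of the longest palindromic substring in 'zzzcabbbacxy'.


Scanning 'zzzcabbbacxy' for palindromic substrings.
Substring at positions 3-9: 'cabbbac'.
Check: reverse('cabbbac') = 'cabbbac' -> palindrome confirmed.
Neighbouring characters ('z' / 'x') break symmetry, so it cannot extend further.
No longer palindromic substring exists; longest length = 7

7


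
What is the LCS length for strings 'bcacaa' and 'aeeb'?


DP table for LCS of 'bcacaa' and 'aeeb':
       a  e  e  b
    0  0  0  0  0
  b 0  0  0  0  1
  c 0  0  0  0  1
  a 0  1  1  1  1
  c 0  1  1  1  1
  a 0  1  1  1  1
  a 0  1  1  1  1
LCS: 'b'
LCS length = 1

1


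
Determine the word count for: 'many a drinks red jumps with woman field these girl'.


Counting words by splitting on spaces:
  Word 1: 'many'
  Word 2: 'a'
  Word 3: 'drinks'
  Word 4: 'red'
  Word 5: 'jumps'
  Word 6: 'with'
  Word 7: 'woman'
  Word 8: 'field'
  Word 9: 'these'
  Word 10: 'girl'
Total words: 10

10


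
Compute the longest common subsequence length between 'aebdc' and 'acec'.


DP table for LCS of 'aebdc' and 'acec':
       a  c  e  c
    0  0  0  0  0
  a 0  1  1  1  1
  e 0  1  1  2  2
  b 0  1  1  2  2
  d 0  1  1  2  2
  c 0  1  2  2  3
LCS: 'aec'
LCS length = 3

3


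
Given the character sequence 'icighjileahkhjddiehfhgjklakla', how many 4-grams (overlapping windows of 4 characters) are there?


String 'icighjileahkhjddiehfhgjklakla' has length L = 29.
Number of overlapping n-grams = L - n + 1
Substituting: 29 - 4 + 1 = 26

26


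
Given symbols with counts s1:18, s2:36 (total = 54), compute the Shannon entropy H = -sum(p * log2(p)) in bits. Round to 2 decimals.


Computing entropy H = -sum(p_i * log2(p_i)):
  s1: p = 18/54 = 0.3333, -p*log2(p) = 0.5283
  s2: p = 36/54 = 0.6667, -p*log2(p) = 0.3900
H = sum of terms = 0.9183
Rounded to 2 decimals: 0.92

0.92


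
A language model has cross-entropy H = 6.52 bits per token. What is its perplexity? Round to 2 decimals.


Perplexity formula: PP = 2^H
H = 6.52
PP = 2^6.52
Decompose: 2^6.52 = 2^6 * 2^0.52
2^6 = 64, 2^0.52 ~ 1.4339552
PP ~ 64 * 1.4339552 = 91.7731328
Rounded to 2 decimals: 91.77

91.77


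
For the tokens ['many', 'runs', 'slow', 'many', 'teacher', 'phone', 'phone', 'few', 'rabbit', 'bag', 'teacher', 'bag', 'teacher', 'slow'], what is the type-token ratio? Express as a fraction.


Tokens: 14
Unique types: ('bag', 'few', 'many', 'phone', 'rabbit', 'runs', 'slow', 'teacher') = 8
TTR = 8/14
Simplify: divide both by 2 -> 4/7
TTR = 4/7

4/7


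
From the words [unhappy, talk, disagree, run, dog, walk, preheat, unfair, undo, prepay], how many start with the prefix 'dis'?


Checking each word for prefix 'dis':
  'unhappy' -> no (count: 0)
  'talk' -> no (count: 0)
  'disagree' -> YES, starts with 'dis' (count: 1)
  'run' -> no (count: 1)
  'dog' -> no (count: 1)
  'walk' -> no (count: 1)
  'preheat' -> no (count: 1)
  'unfair' -> no (count: 1)
  'undo' -> no (count: 1)
  'prepay' -> no (count: 1)
Total with prefix 'dis': 1

1


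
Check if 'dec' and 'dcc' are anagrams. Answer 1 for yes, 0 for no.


Sort characters of 'dec': 'cde'
Sort characters of 'dcc': 'ccd'
Sorted forms differ -> they are NOT anagrams
Result: 0

0


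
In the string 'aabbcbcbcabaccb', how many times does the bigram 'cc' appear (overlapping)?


Scanning 'aabbcbcbcabaccb' for bigram 'cc':
  Position 0: 'aa' -> no
  Position 1: 'ab' -> no
  Position 2: 'bb' -> no
  Position 3: 'bc' -> no
  Position 4: 'cb' -> no
  Position 5: 'bc' -> no
  Position 6: 'cb' -> no
  Position 7: 'bc' -> no
  Position 8: 'ca' -> no
  Position 9: 'ab' -> no
  Position 10: 'ba' -> no
  Position 11: 'ac' -> no
  Position 12: 'cc' -> MATCH
  Position 13: 'cb' -> no
Total matches: 1

1


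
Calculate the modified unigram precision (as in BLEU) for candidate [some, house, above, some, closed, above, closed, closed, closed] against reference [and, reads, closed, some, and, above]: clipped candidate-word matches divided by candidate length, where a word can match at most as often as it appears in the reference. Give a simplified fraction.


Reference word counts: {'above': 1, 'and': 2, 'closed': 1, 'reads': 1, 'some': 1}
Checking each candidate word (with clipping):
  'some' -> in reference (ref count 1, used 1/1) -> match (matches: 1)
  'house' -> not in reference -> no match (matches: 1)
  'above' -> in reference (ref count 1, used 1/1) -> match (matches: 2)
  'some' -> ref count 1 already used up (1/1) -> clipped, no match (matches: 2)
  'closed' -> in reference (ref count 1, used 1/1) -> match (matches: 3)
  'above' -> ref count 1 already used up (1/1) -> clipped, no match (matches: 3)
  'closed' -> ref count 1 already used up (1/1) -> clipped, no match (matches: 3)
  'closed' -> ref count 1 already used up (1/1) -> clipped, no match (matches: 3)
  'closed' -> ref count 1 already used up (1/1) -> clipped, no match (matches: 3)
Clipped matches: 3, Candidate length: 9
Precision = 3/9 = 1/3

1/3


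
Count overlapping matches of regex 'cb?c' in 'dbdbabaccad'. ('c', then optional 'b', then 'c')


Pattern: cb?c means 'c', then optional 'b', then 'c'.
Scanning 'dbdbabaccad' position-by-position:
  Pos 0: window 'dbd' -> no
  Pos 1: window 'bdb' -> no
  Pos 2: window 'dba' -> no
  Pos 3: window 'bab' -> no
  Pos 4: window 'aba' -> no
  Pos 5: window 'bac' -> no
  Pos 6: window 'acc' -> no
  Pos 7: window 'cca' -> MATCH
  Pos 8: window 'cad' -> no
  Pos 9: window 'ad' -> no
  Pos 10: window 'd' -> no
Total matches: 1

1


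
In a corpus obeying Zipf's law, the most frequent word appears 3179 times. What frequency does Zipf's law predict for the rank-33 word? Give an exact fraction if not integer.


Zipf's law: freq(rank) = f1 / rank
f1 = 3179, rank = 33
freq = 3179 / 33
GCD(3179, 33) = 11
Simplified: 289/3

289/3


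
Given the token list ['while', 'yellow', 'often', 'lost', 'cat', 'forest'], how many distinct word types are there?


Listing all tokens and tracking unique types:
  Token 1: 'while' -> NEW (unique so far: 1)
  Token 2: 'yellow' -> NEW (unique so far: 2)
  Token 3: 'often' -> NEW (unique so far: 3)
  Token 4: 'lost' -> NEW (unique so far: 4)
  Token 5: 'cat' -> NEW (unique so far: 5)
  Token 6: 'forest' -> NEW (unique so far: 6)
Unique types: ('cat', 'forest', 'lost', 'often', 'while', 'yellow')
Vocabulary size: 6

6


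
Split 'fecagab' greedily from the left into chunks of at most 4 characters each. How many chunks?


'fecagab' has 7 characters.
Chunking with max size 4:
  Chunk 1: 'feca' (positions 0-3)
  Chunk 2: 'gab' (positions 4-6)
Total chunks: ceil(7 / 4) = 2

2


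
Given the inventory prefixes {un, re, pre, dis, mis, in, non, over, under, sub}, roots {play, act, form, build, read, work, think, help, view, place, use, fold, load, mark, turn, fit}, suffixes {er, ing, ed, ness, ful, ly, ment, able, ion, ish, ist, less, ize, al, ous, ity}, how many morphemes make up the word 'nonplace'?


Segmenting 'nonplace' against the inventory:
  'non' -> prefix (morpheme 1)
  'place' -> root (morpheme 2)
Total morphemes: 2

2


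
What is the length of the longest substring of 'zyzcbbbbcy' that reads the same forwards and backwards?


Scanning 'zyzcbbbbcy' for palindromic substrings.
Substring at positions 3-8: 'cbbbbc'.
Check: reverse('cbbbbc') = 'cbbbbc' -> palindrome confirmed.
Neighbouring characters ('z' / 'y') break symmetry, so it cannot extend further.
No longer palindromic substring exists; longest length = 6

6


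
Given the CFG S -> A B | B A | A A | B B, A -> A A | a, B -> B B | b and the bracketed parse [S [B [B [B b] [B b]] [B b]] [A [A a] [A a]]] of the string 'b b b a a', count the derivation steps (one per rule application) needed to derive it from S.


Every bracketed nonterminal node [X ...] in the tree is produced by exactly one rule application.
Reading the tree off as a leftmost derivation:
  Step 1: S  =>  B A   (applied S -> B A)
  Step 2: B A  =>  B B A   (applied B -> B B)
  Step 3: B B A  =>  B B B A   (applied B -> B B)
  Step 4: B B B A  =>  b B B A   (applied B -> b)
  Step 5: b B B A  =>  b b B A   (applied B -> b)
  Step 6: b b B A  =>  b b b A   (applied B -> b)
  Step 7: b b b A  =>  b b b A A   (applied A -> A A)
  Step 8: b b b A A  =>  b b b a A   (applied A -> a)
  Step 9: b b b a A  =>  b b b a a   (applied A -> a)
Final yield: b b b a a
Total rewrite steps: 9

9


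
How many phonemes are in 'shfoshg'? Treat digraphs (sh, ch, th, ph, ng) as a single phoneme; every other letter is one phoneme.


Parsing 'shfoshg' greedily, digraphs first:
  'sh' -> digraph (1 consonant phoneme) (phonemes so far: 1)
  'f' -> consonant phoneme (phonemes so far: 2)
  'o' -> vowel phoneme (phonemes so far: 3)
  'sh' -> digraph (1 consonant phoneme) (phonemes so far: 4)
  'g' -> consonant phoneme (phonemes so far: 5)
Total phonemes: 5

5


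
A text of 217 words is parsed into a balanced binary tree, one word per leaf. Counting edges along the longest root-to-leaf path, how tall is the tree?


In a balanced binary tree with n leaves the deepest leaf is ceil(log2(n)) edges below the root.
log2(217) = 7.7616
ceil(7.7616) = 8
height (edges) = 8

8


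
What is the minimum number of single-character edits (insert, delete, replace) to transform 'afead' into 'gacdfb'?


Building DP table for s1='afead' (len 5) and s2='gacdfb' (len 6):
       g  a  c  d  f  b
    0  1  2  3  4  5  6
  a 1  1  1  2  3  4  5
  f 2  2  2  2  3  3  4
  e 3  3  3  3  3  4  4
  a 4  4  3  4  4  4  5
  d 5  5  4  4  4  5  5
Edit distance = dp[5][6] = 5

5


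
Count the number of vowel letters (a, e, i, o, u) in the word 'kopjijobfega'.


Scanning each character of 'kopjijobfega':
  Position 1: 'k' -> consonant (running count: 0)
  Position 2: 'o' -> vowel (running count: 1)
  Position 3: 'p' -> consonant (running count: 1)
  Position 4: 'j' -> consonant (running count: 1)
  Position 5: 'i' -> vowel (running count: 2)
  Position 6: 'j' -> consonant (running count: 2)
  Position 7: 'o' -> vowel (running count: 3)
  Position 8: 'b' -> consonant (running count: 3)
  Position 9: 'f' -> consonant (running count: 3)
  Position 10: 'e' -> vowel (running count: 4)
  Position 11: 'g' -> consonant (running count: 4)
  Position 12: 'a' -> vowel (running count: 5)
Total vowels: 5

5


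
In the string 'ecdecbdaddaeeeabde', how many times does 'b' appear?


Scanning 'ecdecbdaddaeeeabde' for 'b':
  Position 5: 'b' -> MATCH (count: 1)
  Position 15: 'b' -> MATCH (count: 2)
Total occurrences of 'b': 2

2


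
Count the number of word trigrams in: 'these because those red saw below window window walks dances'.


Word trigrams from [10] words:
  Trigram 1: (these because those)
  Trigram 2: (because those red)
  Trigram 3: (those red saw)
  Trigram 4: (red saw below)
  Trigram 5: (saw below window)
  Trigram 6: (below window window)
  Trigram 7: (window window walks)
  Trigram 8: (window walks dances)
Total word trigrams: 10 - 2 = 8

8


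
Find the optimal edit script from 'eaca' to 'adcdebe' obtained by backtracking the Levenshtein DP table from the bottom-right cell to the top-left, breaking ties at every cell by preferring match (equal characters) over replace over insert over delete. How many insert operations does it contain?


Edit distance = 6. Backtracking from cell (4, 7) with preference match > replace > insert > delete,
then listing the resulting alignment 'eaca' -> 'adcdebe' left to right:
  Step 1: replace e->a
  Step 2: replace a->d
  Step 3: keep 'c'
  Step 4: insert 'd' [insertion #1]
  Step 5: insert 'e' [insertion #2]
  Step 6: insert 'b' [insertion #3]
  Step 7: replace a->e
Total insertions: 3

3


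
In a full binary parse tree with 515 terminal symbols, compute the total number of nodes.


Leaf nodes (terminals): 515
Internal nodes = n - 1 = 515 - 1 = 514
Total = leaves + internal = 515 + 514 = 1029

1029


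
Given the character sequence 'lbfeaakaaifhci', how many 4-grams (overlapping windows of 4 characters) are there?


String 'lbfeaakaaifhci' has length L = 14.
Number of overlapping n-grams = L - n + 1
Substituting: 14 - 4 + 1 = 11

11


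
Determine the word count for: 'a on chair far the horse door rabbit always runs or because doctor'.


Counting words by splitting on spaces:
  Word 1: 'a'
  Word 2: 'on'
  Word 3: 'chair'
  Word 4: 'far'
  Word 5: 'the'
  Word 6: 'horse'
  Word 7: 'door'
  Word 8: 'rabbit'
  Word 9: 'always'
  Word 10: 'runs'
  Word 11: 'or'
  Word 12: 'because'
  Word 13: 'doctor'
Total words: 13

13


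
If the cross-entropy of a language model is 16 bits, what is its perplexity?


Perplexity formula: PP = 2^H
H = 16
PP = 2^16
PP = 2^16 = 65536

65536


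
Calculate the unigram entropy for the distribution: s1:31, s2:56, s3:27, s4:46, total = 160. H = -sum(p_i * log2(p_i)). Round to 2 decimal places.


Computing entropy H = -sum(p_i * log2(p_i)):
  s1: p = 31/160 = 0.1938, -p*log2(p) = 0.4587
  s2: p = 56/160 = 0.3500, -p*log2(p) = 0.5301
  s3: p = 27/160 = 0.1688, -p*log2(p) = 0.4332
  s4: p = 46/160 = 0.2875, -p*log2(p) = 0.5170
H = sum of terms = 1.9390
Rounded to 2 decimals: 1.94

1.94


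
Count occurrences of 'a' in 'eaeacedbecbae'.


Scanning 'eaeacedbecbae' for 'a':
  Position 1: 'a' -> MATCH (count: 1)
  Position 3: 'a' -> MATCH (count: 2)
  Position 11: 'a' -> MATCH (count: 3)
Total occurrences of 'a': 3

3


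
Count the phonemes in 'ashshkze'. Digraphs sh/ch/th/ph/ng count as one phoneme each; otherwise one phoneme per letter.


Parsing 'ashshkze' greedily, digraphs first:
  'a' -> vowel phoneme (phonemes so far: 1)
  'sh' -> digraph (1 consonant phoneme) (phonemes so far: 2)
  'sh' -> digraph (1 consonant phoneme) (phonemes so far: 3)
  'k' -> consonant phoneme (phonemes so far: 4)
  'z' -> consonant phoneme (phonemes so far: 5)
  'e' -> vowel phoneme (phonemes so far: 6)
Total phonemes: 6

6


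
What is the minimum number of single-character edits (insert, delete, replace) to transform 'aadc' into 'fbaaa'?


Building DP table for s1='aadc' (len 4) and s2='fbaaa' (len 5):
       f  b  a  a  a
    0  1  2  3  4  5
  a 1  1  2  2  3  4
  a 2  2  2  2  2  3
  d 3  3  3  3  3  3
  c 4  4  4  4  4  4
Edit distance = dp[4][5] = 4

4


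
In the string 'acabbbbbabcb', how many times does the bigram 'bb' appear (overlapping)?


Scanning 'acabbbbbabcb' for bigram 'bb':
  Position 0: 'ac' -> no
  Position 1: 'ca' -> no
  Position 2: 'ab' -> no
  Position 3: 'bb' -> MATCH
  Position 4: 'bb' -> MATCH
  Position 5: 'bb' -> MATCH
  Position 6: 'bb' -> MATCH
  Position 7: 'ba' -> no
  Position 8: 'ab' -> no
  Position 9: 'bc' -> no
  Position 10: 'cb' -> no
Total matches: 4

4


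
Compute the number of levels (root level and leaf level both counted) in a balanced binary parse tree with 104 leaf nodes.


In a balanced binary tree with n leaves the deepest leaf is ceil(log2(n)) edges below the root,
so counting node levels inclusive of root and leaves gives ceil(log2(n)) + 1 levels.
log2(104) = 6.7004
ceil(6.7004) = 7
levels = 7 + 1 = 8

8


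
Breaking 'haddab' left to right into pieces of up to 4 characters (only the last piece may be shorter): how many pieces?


'haddab' has 6 characters.
Chunking with max size 4:
  Chunk 1: 'hadd' (positions 0-3)
  Chunk 2: 'ab' (positions 4-5)
Total chunks: ceil(6 / 4) = 2

2


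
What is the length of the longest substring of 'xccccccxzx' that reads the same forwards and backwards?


Scanning 'xccccccxzx' for palindromic substrings.
Substring at positions 0-7: 'xccccccx'.
Check: reverse('xccccccx') = 'xccccccx' -> palindrome confirmed.
Neighbouring characters ('-' / 'z') break symmetry, so it cannot extend further.
No longer palindromic substring exists; longest length = 8

8


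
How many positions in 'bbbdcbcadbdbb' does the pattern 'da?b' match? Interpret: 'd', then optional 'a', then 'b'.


Pattern: da?b means 'd', then optional 'a', then 'b'.
Scanning 'bbbdcbcadbdbb' position-by-position:
  Pos 0: window 'bbb' -> no
  Pos 1: window 'bbd' -> no
  Pos 2: window 'bdc' -> no
  Pos 3: window 'dcb' -> no
  Pos 4: window 'cbc' -> no
  Pos 5: window 'bca' -> no
  Pos 6: window 'cad' -> no
  Pos 7: window 'adb' -> no
  Pos 8: window 'dbd' -> MATCH
  Pos 9: window 'bdb' -> no
  Pos 10: window 'dbb' -> MATCH
  Pos 11: window 'bb' -> no
  Pos 12: window 'b' -> no
Total matches: 2

2


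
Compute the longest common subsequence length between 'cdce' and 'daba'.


DP table for LCS of 'cdce' and 'daba':
       d  a  b  a
    0  0  0  0  0
  c 0  0  0  0  0
  d 0  1  1  1  1
  c 0  1  1  1  1
  e 0  1  1  1  1
LCS: 'd'
LCS length = 1

1


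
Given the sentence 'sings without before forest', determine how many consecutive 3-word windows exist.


Word trigrams from [4] words:
  Trigram 1: (sings without before)
  Trigram 2: (without before forest)
Total word trigrams: 4 - 2 = 2

2


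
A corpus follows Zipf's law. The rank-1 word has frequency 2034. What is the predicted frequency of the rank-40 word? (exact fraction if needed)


Zipf's law: freq(rank) = f1 / rank
f1 = 2034, rank = 40
freq = 2034 / 40
GCD(2034, 40) = 2
Simplified: 1017/20

1017/20


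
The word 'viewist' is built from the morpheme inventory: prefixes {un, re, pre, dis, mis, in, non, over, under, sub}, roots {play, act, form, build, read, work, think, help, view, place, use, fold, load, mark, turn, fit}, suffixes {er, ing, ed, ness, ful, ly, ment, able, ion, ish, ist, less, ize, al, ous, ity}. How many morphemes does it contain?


Segmenting 'viewist' against the inventory:
  'view' -> root (morpheme 1)
  'ist' -> suffix (morpheme 2)
Total morphemes: 2

2


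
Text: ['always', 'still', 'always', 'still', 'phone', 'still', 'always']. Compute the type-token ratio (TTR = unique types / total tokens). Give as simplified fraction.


Tokens: 7
Unique types: ('always', 'phone', 'still') = 3
TTR = 3/7
Already in lowest terms.

3/7


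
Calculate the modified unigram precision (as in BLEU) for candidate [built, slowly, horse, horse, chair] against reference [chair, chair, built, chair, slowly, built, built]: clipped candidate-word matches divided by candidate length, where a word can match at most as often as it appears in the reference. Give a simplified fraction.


Reference word counts: {'built': 3, 'chair': 3, 'slowly': 1}
Checking each candidate word (with clipping):
  'built' -> in reference (ref count 3, used 1/3) -> match (matches: 1)
  'slowly' -> in reference (ref count 1, used 1/1) -> match (matches: 2)
  'horse' -> not in reference -> no match (matches: 2)
  'horse' -> not in reference -> no match (matches: 2)
  'chair' -> in reference (ref count 3, used 1/3) -> match (matches: 3)
Clipped matches: 3, Candidate length: 5
Precision = 3/5

3/5


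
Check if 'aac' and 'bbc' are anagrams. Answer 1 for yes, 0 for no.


Sort characters of 'aac': 'aac'
Sort characters of 'bbc': 'bbc'
Sorted forms differ -> they are NOT anagrams
Result: 0

0


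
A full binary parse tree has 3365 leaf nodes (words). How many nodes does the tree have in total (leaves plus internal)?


Leaf nodes (terminals): 3365
Internal nodes = n - 1 = 3365 - 1 = 3364
Total = leaves + internal = 3365 + 3364 = 6729

6729


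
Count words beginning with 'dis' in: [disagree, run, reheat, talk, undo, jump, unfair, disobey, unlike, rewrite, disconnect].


Checking each word for prefix 'dis':
  'disagree' -> YES, starts with 'dis' (count: 1)
  'run' -> no (count: 1)
  'reheat' -> no (count: 1)
  'talk' -> no (count: 1)
  'undo' -> no (count: 1)
  'jump' -> no (count: 1)
  'unfair' -> no (count: 1)
  'disobey' -> YES, starts with 'dis' (count: 2)
  'unlike' -> no (count: 2)
  'rewrite' -> no (count: 2)
  'disconnect' -> YES, starts with 'dis' (count: 3)
Total with prefix 'dis': 3

3


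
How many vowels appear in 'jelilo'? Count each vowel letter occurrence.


Scanning each character of 'jelilo':
  Position 1: 'j' -> consonant (running count: 0)
  Position 2: 'e' -> vowel (running count: 1)
  Position 3: 'l' -> consonant (running count: 1)
  Position 4: 'i' -> vowel (running count: 2)
  Position 5: 'l' -> consonant (running count: 2)
  Position 6: 'o' -> vowel (running count: 3)
Total vowels: 3

3


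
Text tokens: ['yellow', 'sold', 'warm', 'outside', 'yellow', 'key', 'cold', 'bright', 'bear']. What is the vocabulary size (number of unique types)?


Listing all tokens and tracking unique types:
  Token 1: 'yellow' -> NEW (unique so far: 1)
  Token 2: 'sold' -> NEW (unique so far: 2)
  Token 3: 'warm' -> NEW (unique so far: 3)
  Token 4: 'outside' -> NEW (unique so far: 4)
  Token 5: 'yellow' -> duplicate (unique so far: 4)
  Token 6: 'key' -> NEW (unique so far: 5)
  Token 7: 'cold' -> NEW (unique so far: 6)
  Token 8: 'bright' -> NEW (unique so far: 7)
  Token 9: 'bear' -> NEW (unique so far: 8)
Unique types: ('bear', 'bright', 'cold', 'key', 'outside', 'sold', 'warm', 'yellow')
Vocabulary size: 8

8


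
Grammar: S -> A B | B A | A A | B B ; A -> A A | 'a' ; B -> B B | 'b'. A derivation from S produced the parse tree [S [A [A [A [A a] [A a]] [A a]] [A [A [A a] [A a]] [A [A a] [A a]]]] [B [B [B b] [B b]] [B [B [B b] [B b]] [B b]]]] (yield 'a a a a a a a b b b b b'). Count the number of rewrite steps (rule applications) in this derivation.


Every bracketed nonterminal node [X ...] in the tree is produced by exactly one rule application.
Reading the tree off as a leftmost derivation:
  Step 1: S  =>  A B   (applied S -> A B)
  Step 2: A B  =>  A A B   (applied A -> A A)
  Step 3: A A B  =>  A A A B   (applied A -> A A)
  Step 4: A A A B  =>  A A A A B   (applied A -> A A)
  Step 5: A A A A B  =>  a A A A B   (applied A -> a)
  Step 6: a A A A B  =>  a a A A B   (applied A -> a)
  Step 7: a a A A B  =>  a a a A B   (applied A -> a)
  Step 8: a a a A B  =>  a a a A A B   (applied A -> A A)
  Step 9: a a a A A B  =>  a a a A A A B   (applied A -> A A)
  Step 10: a a a A A A B  =>  a a a a A A B   (applied A -> a)
  Step 11: a a a a A A B  =>  a a a a a A B   (applied A -> a)
  Step 12: a a a a a A B  =>  a a a a a A A B   (applied A -> A A)
  Step 13: a a a a a A A B  =>  a a a a a a A B   (applied A -> a)
  Step 14: a a a a a a A B  =>  a a a a a a a B   (applied A -> a)
  Step 15: a a a a a a a B  =>  a a a a a a a B B   (applied B -> B B)
  Step 16: a a a a a a a B B  =>  a a a a a a a B B B   (applied B -> B B)
  Step 17: a a a a a a a B B B  =>  a a a a a a a b B B   (applied B -> b)
  Step 18: a a a a a a a b B B  =>  a a a a a a a b b B   (applied B -> b)
  Step 19: a a a a a a a b b B  =>  a a a a a a a b b B B   (applied B -> B B)
  Step 20: a a a a a a a b b B B  =>  a a a a a a a b b B B B   (applied B -> B B)
  Step 21: a a a a a a a b b B B B  =>  a a a a a a a b b b B B   (applied B -> b)
  Step 22: a a a a a a a b b b B B  =>  a a a a a a a b b b b B   (applied B -> b)
  Step 23: a a a a a a a b b b b B  =>  a a a a a a a b b b b b   (applied B -> b)
Final yield: a a a a a a a b b b b b
Total rewrite steps: 23

23


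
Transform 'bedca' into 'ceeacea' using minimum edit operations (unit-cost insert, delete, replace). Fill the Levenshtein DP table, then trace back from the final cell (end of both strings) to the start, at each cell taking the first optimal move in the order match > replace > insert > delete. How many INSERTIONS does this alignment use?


Edit distance = 4. Backtracking from cell (5, 7) with preference match > replace > insert > delete,
then listing the resulting alignment 'bedca' -> 'ceeacea' left to right:
  Step 1: insert 'c' [insertion #1]
  Step 2: replace b->e
  Step 3: keep 'e'
  Step 4: replace d->a
  Step 5: keep 'c'
  Step 6: insert 'e' [insertion #2]
  Step 7: keep 'a'
Total insertions: 2

2


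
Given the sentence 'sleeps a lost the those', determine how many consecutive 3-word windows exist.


Word trigrams from [5] words:
  Trigram 1: (sleeps a lost)
  Trigram 2: (a lost the)
  Trigram 3: (lost the those)
Total word trigrams: 5 - 2 = 3

3


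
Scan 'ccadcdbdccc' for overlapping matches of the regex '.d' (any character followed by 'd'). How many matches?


Pattern: .d means any character followed by 'd'.
Scanning 'ccadcdbdccc' position-by-position:
  Pos 0: window 'cc' -> no
  Pos 1: window 'ca' -> no
  Pos 2: window 'ad' -> MATCH
  Pos 3: window 'dc' -> no
  Pos 4: window 'cd' -> MATCH
  Pos 5: window 'db' -> no
  Pos 6: window 'bd' -> MATCH
  Pos 7: window 'dc' -> no
  Pos 8: window 'cc' -> no
  Pos 9: window 'cc' -> no
  Pos 10: window 'c' -> no
Total matches: 3

3


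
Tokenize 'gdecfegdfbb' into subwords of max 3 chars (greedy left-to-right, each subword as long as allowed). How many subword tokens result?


'gdecfegdfbb' has 11 characters.
Chunking with max size 3:
  Chunk 1: 'gde' (positions 0-2)
  Chunk 2: 'cfe' (positions 3-5)
  Chunk 3: 'gdf' (positions 6-8)
  Chunk 4: 'bb' (positions 9-10)
Total chunks: ceil(11 / 3) = 4

4


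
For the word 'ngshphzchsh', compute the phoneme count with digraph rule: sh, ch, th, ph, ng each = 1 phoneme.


Parsing 'ngshphzchsh' greedily, digraphs first:
  'ng' -> digraph (1 consonant phoneme) (phonemes so far: 1)
  'sh' -> digraph (1 consonant phoneme) (phonemes so far: 2)
  'ph' -> digraph (1 consonant phoneme) (phonemes so far: 3)
  'z' -> consonant phoneme (phonemes so far: 4)
  'ch' -> digraph (1 consonant phoneme) (phonemes so far: 5)
  'sh' -> digraph (1 consonant phoneme) (phonemes so far: 6)
Total phonemes: 6

6


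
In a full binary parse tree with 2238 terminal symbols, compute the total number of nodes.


Leaf nodes (terminals): 2238
Internal nodes = n - 1 = 2238 - 1 = 2237
Total = leaves + internal = 2238 + 2237 = 4475

4475


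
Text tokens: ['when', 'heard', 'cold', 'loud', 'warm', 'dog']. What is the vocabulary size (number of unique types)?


Listing all tokens and tracking unique types:
  Token 1: 'when' -> NEW (unique so far: 1)
  Token 2: 'heard' -> NEW (unique so far: 2)
  Token 3: 'cold' -> NEW (unique so far: 3)
  Token 4: 'loud' -> NEW (unique so far: 4)
  Token 5: 'warm' -> NEW (unique so far: 5)
  Token 6: 'dog' -> NEW (unique so far: 6)
Unique types: ('cold', 'dog', 'heard', 'loud', 'warm', 'when')
Vocabulary size: 6

6


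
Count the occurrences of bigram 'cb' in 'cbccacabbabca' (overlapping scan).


Scanning 'cbccacabbabca' for bigram 'cb':
  Position 0: 'cb' -> MATCH
  Position 1: 'bc' -> no
  Position 2: 'cc' -> no
  Position 3: 'ca' -> no
  Position 4: 'ac' -> no
  Position 5: 'ca' -> no
  Position 6: 'ab' -> no
  Position 7: 'bb' -> no
  Position 8: 'ba' -> no
  Position 9: 'ab' -> no
  Position 10: 'bc' -> no
  Position 11: 'ca' -> no
Total matches: 1

1


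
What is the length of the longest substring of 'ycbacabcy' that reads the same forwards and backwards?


Scanning 'ycbacabcy' for palindromic substrings.
Substring at positions 0-8: 'ycbacabcy'.
Check: reverse('ycbacabcy') = 'ycbacabcy' -> palindrome confirmed.
No longer palindromic substring exists; longest length = 9

9


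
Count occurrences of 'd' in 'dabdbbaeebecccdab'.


Scanning 'dabdbbaeebecccdab' for 'd':
  Position 0: 'd' -> MATCH (count: 1)
  Position 3: 'd' -> MATCH (count: 2)
  Position 14: 'd' -> MATCH (count: 3)
Total occurrences of 'd': 3

3


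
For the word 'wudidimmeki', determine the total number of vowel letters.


Scanning each character of 'wudidimmeki':
  Position 1: 'w' -> consonant (running count: 0)
  Position 2: 'u' -> vowel (running count: 1)
  Position 3: 'd' -> consonant (running count: 1)
  Position 4: 'i' -> vowel (running count: 2)
  Position 5: 'd' -> consonant (running count: 2)
  Position 6: 'i' -> vowel (running count: 3)
  Position 7: 'm' -> consonant (running count: 3)
  Position 8: 'm' -> consonant (running count: 3)
  Position 9: 'e' -> vowel (running count: 4)
  Position 10: 'k' -> consonant (running count: 4)
  Position 11: 'i' -> vowel (running count: 5)
Total vowels: 5

5


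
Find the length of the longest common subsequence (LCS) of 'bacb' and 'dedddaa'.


DP table for LCS of 'bacb' and 'dedddaa':
       d  e  d  d  d  a  a
    0  0  0  0  0  0  0  0
  b 0  0  0  0  0  0  0  0
  a 0  0  0  0  0  0  1  1
  c 0  0  0  0  0  0  1  1
  b 0  0  0  0  0  0  1  1
LCS: 'a'
LCS length = 1

1


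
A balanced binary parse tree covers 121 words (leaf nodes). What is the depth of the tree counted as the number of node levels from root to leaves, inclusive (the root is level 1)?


In a balanced binary tree with n leaves the deepest leaf is ceil(log2(n)) edges below the root,
so counting node levels inclusive of root and leaves gives ceil(log2(n)) + 1 levels.
log2(121) = 6.9189
ceil(6.9189) = 7
levels = 7 + 1 = 8

8


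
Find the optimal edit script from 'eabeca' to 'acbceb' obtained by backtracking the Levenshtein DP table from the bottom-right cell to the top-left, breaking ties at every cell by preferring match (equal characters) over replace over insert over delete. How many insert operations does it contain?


Edit distance = 5. Backtracking from cell (6, 6) with preference match > replace > insert > delete,
then listing the resulting alignment 'eabeca' -> 'acbceb' left to right:
  Step 1: replace e->a
  Step 2: replace a->c
  Step 3: keep 'b'
  Step 4: replace e->c
  Step 5: replace c->e
  Step 6: replace a->b
Total insertions: 0

0


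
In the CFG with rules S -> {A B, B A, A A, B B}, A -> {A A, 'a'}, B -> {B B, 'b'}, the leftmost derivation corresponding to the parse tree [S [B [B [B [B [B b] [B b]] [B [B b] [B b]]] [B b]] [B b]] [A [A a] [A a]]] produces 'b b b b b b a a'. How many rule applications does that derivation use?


Every bracketed nonterminal node [X ...] in the tree is produced by exactly one rule application.
Reading the tree off as a leftmost derivation:
  Step 1: S  =>  B A   (applied S -> B A)
  Step 2: B A  =>  B B A   (applied B -> B B)
  Step 3: B B A  =>  B B B A   (applied B -> B B)
  Step 4: B B B A  =>  B B B B A   (applied B -> B B)
  Step 5: B B B B A  =>  B B B B B A   (applied B -> B B)
  Step 6: B B B B B A  =>  b B B B B A   (applied B -> b)
  Step 7: b B B B B A  =>  b b B B B A   (applied B -> b)
  Step 8: b b B B B A  =>  b b B B B B A   (applied B -> B B)
  Step 9: b b B B B B A  =>  b b b B B B A   (applied B -> b)
  Step 10: b b b B B B A  =>  b b b b B B A   (applied B -> b)
  Step 11: b b b b B B A  =>  b b b b b B A   (applied B -> b)
  Step 12: b b b b b B A  =>  b b b b b b A   (applied B -> b)
  Step 13: b b b b b b A  =>  b b b b b b A A   (applied A -> A A)
  Step 14: b b b b b b A A  =>  b b b b b b a A   (applied A -> a)
  Step 15: b b b b b b a A  =>  b b b b b b a a   (applied A -> a)
Final yield: b b b b b b a a
Total rewrite steps: 15

15
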